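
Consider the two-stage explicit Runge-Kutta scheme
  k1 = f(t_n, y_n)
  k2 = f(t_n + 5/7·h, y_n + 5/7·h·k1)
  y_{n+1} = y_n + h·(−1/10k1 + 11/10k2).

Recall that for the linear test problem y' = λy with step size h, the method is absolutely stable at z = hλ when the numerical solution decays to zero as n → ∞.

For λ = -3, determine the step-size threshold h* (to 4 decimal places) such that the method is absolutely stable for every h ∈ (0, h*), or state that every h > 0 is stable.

Set f=λy, z=hλ:
  k1=λy_n ⇒ h·k1=z·y_n;  k2=λ(1+5/7z)y_n ⇒ h·k2=z(1+5/7z)y_n
  y_{n+1}/y_n = 1 − 1/10z + 11/10z(1+5/7z) = 1 + z + 11/14z²
  Hence R(z) = 1 + z + 11/14z².

Solve |R(x)|<1 on ℝ⁻.
x=-1.04: |R|=0.8098
R=1: x+11/14x²=0 ⇒ x=−14/11=-1.2727; min R=1−1/(4·11/14)=0.6818>−1
Confirm numerically:
  x=-1.056: |R|=0.82018 <1
  x=-1.035: |R|=0.80668 <1
  x=-1.022: |R|=0.79867 <1
  x=-1.383: |R|=1.11983 >1
  x=-1.341: |R|=1.07194 >1
  x=-1.299: |R|=1.02682 >1
Stable set (-1.2727, 0).

(-1.2727,0); λ=-3 ⇒ h* = (14/11)/3 = 0.4242.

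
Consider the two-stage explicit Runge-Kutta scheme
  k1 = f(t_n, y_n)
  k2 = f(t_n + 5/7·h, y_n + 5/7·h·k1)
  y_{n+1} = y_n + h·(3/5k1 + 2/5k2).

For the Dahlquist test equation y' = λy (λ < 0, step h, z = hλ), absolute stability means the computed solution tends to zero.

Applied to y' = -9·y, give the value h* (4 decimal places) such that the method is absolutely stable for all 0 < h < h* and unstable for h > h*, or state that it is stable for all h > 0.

Test eqn y'=λy, z=hλ:
  k1=λy_n ⇒ h·k1=z·y_n;  k2=λ(1+5/7z)y_n ⇒ h·k2=z(1+5/7z)y_n
  y_{n+1}/y_n = 1 + 3/5z + 2/5z(1+5/7z) = 1 + z + 2/7z²
  ⇒ R(z) = 1 + z + 2/7z².

Solve |R(x)|<1 on ℝ⁻.
x=-0.94: |R|=0.3125
R=1: x+2/7x²=0 ⇒ x=−7/2=-3.5000; min R=1−1/(4·2/7)=0.1250>−1
Confirm numerically:
  x=-3.051: |R|=0.60860 <1
  x=-2.741: |R|=0.40559 <1
  x=-2.373: |R|=0.23589 <1
  x=-1.904: |R|=0.13178 <1
  x=-4.092: |R|=1.69213 >1
  x=-3.725: |R|=1.23946 >1
  x=-3.655: |R|=1.16186 >1
Stable set (-3.5000, 0).

(-3.5000,0); λ=-9 ⇒ h* = (7/2)/9 = 0.3889.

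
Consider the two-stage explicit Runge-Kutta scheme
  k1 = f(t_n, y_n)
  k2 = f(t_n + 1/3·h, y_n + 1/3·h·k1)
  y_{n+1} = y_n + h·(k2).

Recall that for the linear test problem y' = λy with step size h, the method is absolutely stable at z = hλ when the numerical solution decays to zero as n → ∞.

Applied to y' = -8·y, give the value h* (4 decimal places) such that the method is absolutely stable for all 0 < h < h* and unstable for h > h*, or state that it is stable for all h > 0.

(-3.0000,0); λ=-8 ⇒ h* = (3)/8 = 0.3750.

With y'=λy (z=hλ):
  k1=λy_n ⇒ h·k1=z·y_n;  k2=λ(1+1/3z)y_n ⇒ h·k2=z(1+1/3z)y_n
  y_{n+1}/y_n = 1 + z(1+1/3z) = 1 + z + 1/3z²
  ⇒ R(z) = 1 + z + 1/3z².

Need |R(x)|<1, x<0.
x=-1.67: |R|=0.2596
R=1: x+1/3x²=0 ⇒ x=−3=-3.0000; min R=1−1/(4·1/3)=0.2500>−1
Confirm numerically:
  x=-2.667: |R|=0.70396 <1
  x=-1.832: |R|=0.28674 <1
  x=-1.483: |R|=0.25010 <1
  x=-3.237: |R|=1.25572 >1
  x=-3.207: |R|=1.22128 >1
Stable set (-3.0000, 0).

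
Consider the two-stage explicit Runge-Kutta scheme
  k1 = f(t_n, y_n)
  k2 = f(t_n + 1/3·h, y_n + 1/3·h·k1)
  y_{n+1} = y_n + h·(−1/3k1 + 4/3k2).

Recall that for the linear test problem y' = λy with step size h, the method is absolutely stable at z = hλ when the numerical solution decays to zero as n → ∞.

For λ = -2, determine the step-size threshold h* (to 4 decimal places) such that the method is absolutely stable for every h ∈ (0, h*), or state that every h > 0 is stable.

(-2.2500,0); λ=-2 ⇒ h* = (9/4)/2 = 1.1250.

On y'=λy, z=hλ:
  k1=λy_n ⇒ h·k1=z·y_n;  k2=λ(1+1/3z)y_n ⇒ h·k2=z(1+1/3z)y_n
  y_{n+1}/y_n = 1 − 1/3z + 4/3z(1+1/3z) = 1 + z + 4/9z²
  R(z) = 1 + z + 4/9z².

Need |R(x)|<1, x<0.
x=-0.61: |R|=0.5554
R=1: x+4/9x²=0 ⇒ x=−9/4=-2.2500; min R=1−1/(4·4/9)=0.4375>−1
Confirm numerically:
  x=-2.121: |R|=0.87840 <1
  x=-2.072: |R|=0.83608 <1
  x=-1.459: |R|=0.48708 <1
  x=-1.456: |R|=0.48619 <1
  x=-2.772: |R|=1.64310 >1
  x=-2.474: |R|=1.24630 >1
  x=-2.302: |R|=1.05320 >1
Interval (-2.2500, 0).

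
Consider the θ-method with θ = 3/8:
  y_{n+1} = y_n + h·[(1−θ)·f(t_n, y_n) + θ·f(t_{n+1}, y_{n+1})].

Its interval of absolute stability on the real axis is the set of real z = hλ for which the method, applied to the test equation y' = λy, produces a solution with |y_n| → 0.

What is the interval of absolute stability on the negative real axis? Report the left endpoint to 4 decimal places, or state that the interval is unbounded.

z∈(-8.0000,0).

With y'=λy (z=hλ):
  y_{n+1} = y_n + z·[5/8·y_n + 3/8·y_{n+1}] ⇒ (1 − 3/8z)y_{n+1} = (1 + 5/8z)y_n
  Hence R(z) = (1 + 5/8z)/(1 − 3/8z).

Boundary: |R(x)|=1, x<0.
x=-1.74: |R|=0.0530
R=−1: 1+5/8x = −1+3/8x ⇒ -1/4x=2 ⇒ x=2/(-1/4)=-8.0000
Confirm numerically:
  x=-6.985: |R|=0.92989 <1
  x=-5.043: |R|=0.74430 <1
  x=-4.171: |R|=0.62668 <1
  x=-3.313: |R|=0.47745 <1
  x=-8.491: |R|=1.02934 >1
  x=-8.290: |R|=1.01765 >1
Stable set (-8.0000, 0).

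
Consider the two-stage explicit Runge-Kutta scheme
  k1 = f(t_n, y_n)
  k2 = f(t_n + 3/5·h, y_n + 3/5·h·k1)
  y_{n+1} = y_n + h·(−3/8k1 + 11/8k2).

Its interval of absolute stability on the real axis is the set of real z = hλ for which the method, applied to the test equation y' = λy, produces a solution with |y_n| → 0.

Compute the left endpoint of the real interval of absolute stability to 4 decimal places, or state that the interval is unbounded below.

On y'=λy, z=hλ:
  k1=λy_n ⇒ h·k1=z·y_n;  k2=λ(1+3/5z)y_n ⇒ h·k2=z(1+3/5z)y_n
  y_{n+1}/y_n = 1 − 3/8z + 11/8z(1+3/5z) = 1 + z + 33/40z²
  so R(z) = 1 + z + 33/40z².

Find x<0 with |R(x)|<1.
x=-0.47: |R|=0.7122
R=1: x+33/40x²=0 ⇒ x=−40/33=-1.2121; min R=1−1/(4·33/40)=0.6970>−1
Confirm numerically:
  x=-1.105: |R|=0.90235 <1
  x=-1.076: |R|=0.87917 <1
  x=-0.978: |R|=0.81110 <1
  x=-0.852: |R|=0.74687 <1
  x=-1.612: |R|=1.53180 >1
  x=-1.364: |R|=1.17091 >1
  x=-1.255: |R|=1.04440 >1
Interval (-1.2121, 0).

z* = -1.2121.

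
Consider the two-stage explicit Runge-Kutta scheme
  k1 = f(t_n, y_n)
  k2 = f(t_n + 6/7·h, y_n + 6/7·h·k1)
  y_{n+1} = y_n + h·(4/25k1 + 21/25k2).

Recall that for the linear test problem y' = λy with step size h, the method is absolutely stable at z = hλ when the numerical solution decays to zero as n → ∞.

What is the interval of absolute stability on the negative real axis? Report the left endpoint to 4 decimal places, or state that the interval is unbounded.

With y'=λy (z=hλ):
  k1=λy_n ⇒ h·k1=z·y_n;  k2=λ(1+6/7z)y_n ⇒ h·k2=z(1+6/7z)y_n
  y_{n+1}/y_n = 1 + 4/25z + 21/25z(1+6/7z) = 1 + z + 18/25z²
  Hence R(z) = 1 + z + 18/25z².

Boundary: |R(x)|=1, x<0.
x=-0.68: |R|=0.6529
R=1: x+18/25x²=0 ⇒ x=−25/18=-1.3889; min R=1−1/(4·18/25)=0.6528>−1
Confirm numerically:
  x=-1.109: |R|=0.77651 <1
  x=-0.919: |R|=0.68908 <1
  x=-0.897: |R|=0.68232 <1
  x=-0.724: |R|=0.65341 <1
  x=-1.855: |R|=1.62254 >1
  x=-1.821: |R|=1.56655 >1
  x=-1.430: |R|=1.04233 >1
Stable set (-1.3889, 0).

(-1.3889, 0).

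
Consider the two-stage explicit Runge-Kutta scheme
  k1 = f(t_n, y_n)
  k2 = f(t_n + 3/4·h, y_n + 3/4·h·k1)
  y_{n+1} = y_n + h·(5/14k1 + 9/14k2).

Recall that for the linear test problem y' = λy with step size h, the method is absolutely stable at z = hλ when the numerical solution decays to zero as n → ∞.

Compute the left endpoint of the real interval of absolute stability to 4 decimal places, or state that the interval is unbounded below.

On y'=λy, z=hλ:
  k1=λy_n ⇒ h·k1=z·y_n;  k2=λ(1+3/4z)y_n ⇒ h·k2=z(1+3/4z)y_n
  y_{n+1}/y_n = 1 + 5/14z + 9/14z(1+3/4z) = 1 + z + 27/56z²
  Hence R(z) = 1 + z + 27/56z².

Solve |R(x)|<1 on ℝ⁻.
x=-1.32: |R|=0.5201
R=1: x+27/56x²=0 ⇒ x=−56/27=-2.0741; min R=1−1/(4·27/56)=0.4815>−1
Confirm numerically:
  x=-1.688: |R|=0.68579 <1
  x=-1.166: |R|=0.48950 <1
  x=-0.863: |R|=0.49609 <1
  x=-2.534: |R|=1.56191 >1
  x=-2.178: |R|=1.10913 >1
Stable set (-2.0741, 0).

z* = -2.0741.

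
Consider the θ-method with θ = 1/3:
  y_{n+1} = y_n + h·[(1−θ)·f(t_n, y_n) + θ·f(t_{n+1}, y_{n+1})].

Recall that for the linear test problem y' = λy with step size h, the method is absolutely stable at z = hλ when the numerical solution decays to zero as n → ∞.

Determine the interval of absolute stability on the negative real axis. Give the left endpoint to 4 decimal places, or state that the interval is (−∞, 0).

On y'=λy, z=hλ:
  y_{n+1} = y_n + z·[2/3·y_n + 1/3·y_{n+1}] ⇒ (1 − 1/3z)y_{n+1} = (1 + 2/3z)y_n
  ⇒ R(z) = (1 + 2/3z)/(1 − 1/3z).

Solve |R(x)|<1 on ℝ⁻.
x=-1.09: |R|=0.2005
R=−1: 1+2/3x = −1+1/3x ⇒ -1/3x=2 ⇒ x=2/(-1/3)=-6.0000
Confirm numerically:
  x=-5.735: |R|=0.96966 <1
  x=-5.564: |R|=0.94909 <1
  x=-3.812: |R|=0.67880 <1
  x=-3.552: |R|=0.62637 <1
  x=-6.242: |R|=1.02618 >1
  x=-6.047: |R|=1.00520 >1
Stable set (-6.0000, 0).

(-6.0000, 0).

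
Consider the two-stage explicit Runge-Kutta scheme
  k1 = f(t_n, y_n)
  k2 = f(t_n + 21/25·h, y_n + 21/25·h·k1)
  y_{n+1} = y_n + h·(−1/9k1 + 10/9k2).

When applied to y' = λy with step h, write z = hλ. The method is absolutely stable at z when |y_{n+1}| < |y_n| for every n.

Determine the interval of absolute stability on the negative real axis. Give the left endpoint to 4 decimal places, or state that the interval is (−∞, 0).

On y'=λy, z=hλ:
  k1=λy_n ⇒ h·k1=z·y_n;  k2=λ(1+21/25z)y_n ⇒ h·k2=z(1+21/25z)y_n
  y_{n+1}/y_n = 1 − 1/9z + 10/9z(1+21/25z) = 1 + z + 14/15z²
  R(z) = 1 + z + 14/15z².

Need |R(x)|<1, x<0.
x=-1.27: |R|=1.2354
R=1: x+14/15x²=0 ⇒ x=−15/14=-1.0714; min R=1−1/(4·14/15)=0.7321>−1
Confirm numerically:
  x=-1.042: |R|=0.97138 <1
  x=-0.930: |R|=0.87724 <1
  x=-0.837: |R|=0.81686 <1
  x=-0.806: |R|=0.80033 <1
  x=-1.343: |R|=1.34041 >1
  x=-1.104: |R|=1.03356 >1
Stable set (-1.0714, 0).

z∈(-1.0714,0).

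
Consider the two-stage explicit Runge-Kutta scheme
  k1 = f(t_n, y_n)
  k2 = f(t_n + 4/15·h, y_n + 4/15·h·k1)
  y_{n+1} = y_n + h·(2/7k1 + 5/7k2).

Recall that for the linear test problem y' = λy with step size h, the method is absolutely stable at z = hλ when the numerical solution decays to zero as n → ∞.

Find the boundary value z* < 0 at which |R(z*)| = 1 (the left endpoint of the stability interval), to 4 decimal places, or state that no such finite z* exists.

Set f=λy, z=hλ:
  k1=λy_n ⇒ h·k1=z·y_n;  k2=λ(1+4/15z)y_n ⇒ h·k2=z(1+4/15z)y_n
  y_{n+1}/y_n = 1 + 2/7z + 5/7z(1+4/15z) = 1 + z + 4/21z²
  Hence R(z) = 1 + z + 4/21z².

Boundary: |R(x)|=1, x<0.
x=-1.71: |R|=0.1530
R=1: x+4/21x²=0 ⇒ x=−21/4=-5.2500; min R=1−1/(4·4/21)=-0.3125>−1
Confirm numerically:
  x=-5.025: |R|=0.78464 <1
  x=-3.684: |R|=0.09888 <1
  x=-2.500: |R|=0.30952 <1
  x=-2.454: |R|=0.30693 <1
  x=-5.664: |R|=1.44665 >1
  x=-5.547: |R|=1.31380 >1
  x=-5.406: |R|=1.16064 >1
Stable set (-5.2500, 0).

left endpoint -5.2500.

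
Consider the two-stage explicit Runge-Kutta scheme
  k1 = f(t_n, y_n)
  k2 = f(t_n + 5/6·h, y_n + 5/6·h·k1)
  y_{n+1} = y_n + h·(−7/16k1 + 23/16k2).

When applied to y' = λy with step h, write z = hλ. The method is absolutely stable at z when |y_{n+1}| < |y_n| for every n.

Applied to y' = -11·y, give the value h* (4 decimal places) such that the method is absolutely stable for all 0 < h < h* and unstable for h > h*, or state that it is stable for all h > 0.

(-0.8348,0); λ=-11 ⇒ h* = (96/115)/11 = 0.0759.

Test eqn y'=λy, z=hλ:
  k1=λy_n ⇒ h·k1=z·y_n;  k2=λ(1+5/6z)y_n ⇒ h·k2=z(1+5/6z)y_n
  y_{n+1}/y_n = 1 − 7/16z + 23/16z(1+5/6z) = 1 + z + 115/96z²
  Hence R(z) = 1 + z + 115/96z².

Solve |R(x)|<1 on ℝ⁻.
x=-0.87: |R|=1.0367
R=1: x+115/96x²=0 ⇒ x=−96/115=-0.8348; min R=1−1/(4·115/96)=0.7913>−1
Confirm numerically:
  x=-0.627: |R|=0.84394 <1
  x=-0.571: |R|=0.81957 <1
  x=-0.492: |R|=0.79797 <1
  x=-0.347: |R|=0.79724 <1
  x=-1.325: |R|=1.77809 >1
  x=-1.182: |R|=1.49164 >1
Stable set (-0.8348, 0).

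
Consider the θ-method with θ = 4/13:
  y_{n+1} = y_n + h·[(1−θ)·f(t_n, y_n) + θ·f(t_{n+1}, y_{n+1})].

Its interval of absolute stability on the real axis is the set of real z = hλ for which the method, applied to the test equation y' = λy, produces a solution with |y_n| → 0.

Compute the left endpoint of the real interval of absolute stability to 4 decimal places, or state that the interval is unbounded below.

Test eqn y'=λy, z=hλ:
  y_{n+1} = y_n + z·[9/13·y_n + 4/13·y_{n+1}] ⇒ (1 − 4/13z)y_{n+1} = (1 + 9/13z)y_n
  Hence R(z) = (1 + 9/13z)/(1 − 4/13z).

Need |R(x)|<1, x<0.
x=-1.62: |R|=0.0811
R=−1: 1+9/13x = −1+4/13x ⇒ -5/13x=2 ⇒ x=2/(-5/13)=-5.2000
Confirm numerically:
  x=-3.950: |R|=0.78299 <1
  x=-3.702: |R|=0.73065 <1
  x=-2.622: |R|=0.45121 <1
  x=-5.678: |R|=1.06692 >1
  x=-5.639: |R|=1.06173 >1
So |R|<1 on (-5.2000, 0).

left endpoint -5.2000.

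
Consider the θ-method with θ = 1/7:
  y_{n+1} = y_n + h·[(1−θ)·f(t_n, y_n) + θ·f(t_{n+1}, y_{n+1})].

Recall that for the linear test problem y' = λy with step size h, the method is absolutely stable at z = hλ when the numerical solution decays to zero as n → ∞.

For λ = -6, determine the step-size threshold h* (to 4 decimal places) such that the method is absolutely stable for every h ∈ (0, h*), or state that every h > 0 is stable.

Test eqn y'=λy, z=hλ:
  y_{n+1} = y_n + z·[6/7·y_n + 1/7·y_{n+1}] ⇒ (1 − 1/7z)y_{n+1} = (1 + 6/7z)y_n
  ⇒ R(z) = (1 + 6/7z)/(1 − 1/7z).

Find x<0 with |R(x)|<1.
x=-1.74: |R|=0.3936
R=−1: 1+6/7x = −1+1/7x ⇒ -5/7x=2 ⇒ x=2/(-5/7)=-2.8000
Confirm numerically:
  x=-2.681: |R|=0.93854 <1
  x=-2.445: |R|=0.81207 <1
  x=-1.683: |R|=0.35679 <1
  x=-1.529: |R|=0.25490 <1
  x=-3.231: |R|=1.21063 >1
  x=-3.209: |R|=1.20031 >1
Interval (-2.8000, 0).

(-2.8000,0); λ=-6 ⇒ h* = (14/5)/6 = 0.4667.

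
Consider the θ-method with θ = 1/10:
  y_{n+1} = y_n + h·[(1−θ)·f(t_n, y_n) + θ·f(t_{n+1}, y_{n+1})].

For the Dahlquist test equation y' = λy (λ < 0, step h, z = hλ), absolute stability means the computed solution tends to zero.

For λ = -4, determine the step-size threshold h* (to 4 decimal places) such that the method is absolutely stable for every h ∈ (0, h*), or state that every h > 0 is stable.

On y'=λy, z=hλ:
  y_{n+1} = y_n + z·[9/10·y_n + 1/10·y_{n+1}] ⇒ (1 − 1/10z)y_{n+1} = (1 + 9/10z)y_n
  ⇒ R(z) = (1 + 9/10z)/(1 − 1/10z).

Solve |R(x)|<1 on ℝ⁻.
x=-0.74: |R|=0.3110
R=−1: 1+9/10x = −1+1/10x ⇒ -4/5x=2 ⇒ x=2/(-4/5)=-2.5000
Confirm numerically:
  x=-2.389: |R|=0.92832 <1
  x=-1.655: |R|=0.41999 <1
  x=-1.566: |R|=0.35397 <1
  x=-2.971: |R|=1.29049 >1
  x=-2.923: |R|=1.26186 >1
  x=-2.757: |R|=1.16117 >1
Stable set (-2.5000, 0).

(-2.5000,0); λ=-4 ⇒ h* = (5/2)/4 = 0.6250.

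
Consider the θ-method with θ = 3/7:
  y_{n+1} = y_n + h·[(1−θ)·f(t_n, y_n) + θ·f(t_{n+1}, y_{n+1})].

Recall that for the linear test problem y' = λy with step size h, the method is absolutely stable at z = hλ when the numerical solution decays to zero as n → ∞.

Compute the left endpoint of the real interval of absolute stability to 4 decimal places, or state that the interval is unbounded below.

With y'=λy (z=hλ):
  y_{n+1} = y_n + z·[4/7·y_n + 3/7·y_{n+1}] ⇒ (1 − 3/7z)y_{n+1} = (1 + 4/7z)y_n
  ⇒ R(z) = (1 + 4/7z)/(1 − 3/7z).

Find x<0 with |R(x)|<1.
x=-1.49: |R|=0.0907
R=−1: 1+4/7x = −1+3/7x ⇒ -1/7x=2 ⇒ x=2/(-1/7)=-14.0000
Confirm numerically:
  x=-13.626: |R|=0.99219 <1
  x=-7.012: |R|=0.75075 <1
  x=-6.742: |R|=0.73342 <1
  x=-5.640: |R|=0.65050 <1
  x=-14.418: |R|=1.00832 >1
  x=-14.082: |R|=1.00167 >1
Interval (-14.0000, 0).

z* = -14.0000.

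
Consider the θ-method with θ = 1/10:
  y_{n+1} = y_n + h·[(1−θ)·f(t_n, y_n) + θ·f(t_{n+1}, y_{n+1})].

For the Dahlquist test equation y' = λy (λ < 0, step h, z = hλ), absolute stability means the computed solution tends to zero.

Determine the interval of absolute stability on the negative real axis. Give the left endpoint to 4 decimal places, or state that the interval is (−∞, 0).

Set f=λy, z=hλ:
  y_{n+1} = y_n + z·[9/10·y_n + 1/10·y_{n+1}] ⇒ (1 − 1/10z)y_{n+1} = (1 + 9/10z)y_n
  ⇒ R(z) = (1 + 9/10z)/(1 − 1/10z).

Need |R(x)|<1, x<0.
x=-0.56: |R|=0.4697
R=−1: 1+9/10x = −1+1/10x ⇒ -4/5x=2 ⇒ x=2/(-4/5)=-2.5000
Confirm numerically:
  x=-2.089: |R|=0.72802 <1
  x=-1.580: |R|=0.36442 <1
  x=-1.197: |R|=0.06904 <1
  x=-1.069: |R|=0.03424 <1
  x=-3.019: |R|=1.31892 >1
  x=-2.814: |R|=1.19604 >1
Interval (-2.5000, 0).

z∈(-2.5000,0).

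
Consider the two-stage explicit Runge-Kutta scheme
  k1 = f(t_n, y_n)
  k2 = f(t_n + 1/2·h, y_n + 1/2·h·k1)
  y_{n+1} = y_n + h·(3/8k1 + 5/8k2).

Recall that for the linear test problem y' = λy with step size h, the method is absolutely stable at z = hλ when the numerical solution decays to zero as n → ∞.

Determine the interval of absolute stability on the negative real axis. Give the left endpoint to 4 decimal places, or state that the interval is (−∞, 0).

With y'=λy (z=hλ):
  k1=λy_n ⇒ h·k1=z·y_n;  k2=λ(1+1/2z)y_n ⇒ h·k2=z(1+1/2z)y_n
  y_{n+1}/y_n = 1 + 3/8z + 5/8z(1+1/2z) = 1 + z + 5/16z²
  R(z) = 1 + z + 5/16z².

Find x<0 with |R(x)|<1.
x=-1.73: |R|=0.2053
R=1: x+5/16x²=0 ⇒ x=−16/5=-3.2000; min R=1−1/(4·5/16)=0.2000>−1
Confirm numerically:
  x=-2.490: |R|=0.44753 <1
  x=-2.125: |R|=0.28613 <1
  x=-1.840: |R|=0.21800 <1
  x=-3.796: |R|=1.70701 >1
  x=-3.488: |R|=1.31392 >1
  x=-3.347: |R|=1.15375 >1
Stable set (-3.2000, 0).

z∈(-3.2000,0).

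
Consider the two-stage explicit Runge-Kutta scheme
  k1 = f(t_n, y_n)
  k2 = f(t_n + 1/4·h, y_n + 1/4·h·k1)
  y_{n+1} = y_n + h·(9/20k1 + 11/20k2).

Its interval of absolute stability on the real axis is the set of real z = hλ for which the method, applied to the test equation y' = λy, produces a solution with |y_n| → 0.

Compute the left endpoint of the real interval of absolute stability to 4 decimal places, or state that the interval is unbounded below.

On y'=λy, z=hλ:
  k1=λy_n ⇒ h·k1=z·y_n;  k2=λ(1+1/4z)y_n ⇒ h·k2=z(1+1/4z)y_n
  y_{n+1}/y_n = 1 + 9/20z + 11/20z(1+1/4z) = 1 + z + 11/80z²
  so R(z) = 1 + z + 11/80z².

Boundary: |R(x)|=1, x<0.
x=-1.72: |R|=0.3132
R=1: x+11/80x²=0 ⇒ x=−80/11=-7.2727; min R=1−1/(4·11/80)=-0.8182>−1
Confirm numerically:
  x=-5.771: |R|=0.19164 <1
  x=-5.320: |R|=0.42842 <1
  x=-3.455: |R|=0.81366 <1
  x=-7.744: |R|=1.50181 >1
  x=-7.639: |R|=1.38472 >1
  x=-7.473: |R|=1.20579 >1
So |R|<1 on (-7.2727, 0).

z* = -7.2727.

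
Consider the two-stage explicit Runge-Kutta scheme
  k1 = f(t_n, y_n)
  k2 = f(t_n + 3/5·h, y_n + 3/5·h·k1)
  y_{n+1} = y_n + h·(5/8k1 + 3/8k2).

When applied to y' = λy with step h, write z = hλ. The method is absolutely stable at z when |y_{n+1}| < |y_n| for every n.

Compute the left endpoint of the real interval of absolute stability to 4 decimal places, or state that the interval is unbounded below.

z* = -4.4444.

Set f=λy, z=hλ:
  k1=λy_n ⇒ h·k1=z·y_n;  k2=λ(1+3/5z)y_n ⇒ h·k2=z(1+3/5z)y_n
  y_{n+1}/y_n = 1 + 5/8z + 3/8z(1+3/5z) = 1 + z + 9/40z²
  R(z) = 1 + z + 9/40z².

Solve |R(x)|<1 on ℝ⁻.
x=-0.85: |R|=0.3126
R=1: x+9/40x²=0 ⇒ x=−40/9=-4.4444; min R=1−1/(4·9/40)=-0.1111>−1
Confirm numerically:
  x=-4.323: |R|=0.88187 <1
  x=-3.335: |R|=0.16750 <1
  x=-2.599: |R|=0.07917 <1
  x=-4.948: |R|=1.56061 >1
  x=-4.811: |R|=1.39679 >1
  x=-4.766: |R|=1.34482 >1
Stable set (-4.4444, 0).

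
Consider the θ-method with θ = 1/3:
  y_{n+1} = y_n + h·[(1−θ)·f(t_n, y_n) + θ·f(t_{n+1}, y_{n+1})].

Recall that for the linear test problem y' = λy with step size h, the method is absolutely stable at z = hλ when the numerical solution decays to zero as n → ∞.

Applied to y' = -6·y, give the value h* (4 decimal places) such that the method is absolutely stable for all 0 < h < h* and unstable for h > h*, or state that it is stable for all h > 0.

On y'=λy, z=hλ:
  y_{n+1} = y_n + z·[2/3·y_n + 1/3·y_{n+1}] ⇒ (1 − 1/3z)y_{n+1} = (1 + 2/3z)y_n
  R(z) = (1 + 2/3z)/(1 − 1/3z).

Need |R(x)|<1, x<0.
x=-0.83: |R|=0.3499
R=−1: 1+2/3x = −1+1/3x ⇒ -1/3x=2 ⇒ x=2/(-1/3)=-6.0000
Confirm numerically:
  x=-4.794: |R|=0.84527 <1
  x=-4.476: |R|=0.79615 <1
  x=-3.869: |R|=0.68977 <1
  x=-3.268: |R|=0.56414 <1
  x=-6.227: |R|=1.02460 >1
  x=-6.068: |R|=1.00750 >1
  x=-6.037: |R|=1.00409 >1
Interval (-6.0000, 0).

(-6.0000,0); λ=-6 ⇒ h* = (6)/6 = 1.0000.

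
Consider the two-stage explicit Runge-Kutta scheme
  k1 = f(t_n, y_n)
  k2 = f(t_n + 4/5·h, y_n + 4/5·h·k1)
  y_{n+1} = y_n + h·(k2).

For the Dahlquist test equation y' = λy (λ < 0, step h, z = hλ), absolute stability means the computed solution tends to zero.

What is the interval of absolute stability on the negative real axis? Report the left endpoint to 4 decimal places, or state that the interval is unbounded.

Test eqn y'=λy, z=hλ:
  k1=λy_n ⇒ h·k1=z·y_n;  k2=λ(1+4/5z)y_n ⇒ h·k2=z(1+4/5z)y_n
  y_{n+1}/y_n = 1 + z(1+4/5z) = 1 + z + 4/5z²
  Hence R(z) = 1 + z + 4/5z².

Find x<0 with |R(x)|<1.
x=-1.71: |R|=1.6293
R=1: x+4/5x²=0 ⇒ x=−5/4=-1.2500; min R=1−1/(4·4/5)=0.6875>−1
Confirm numerically:
  x=-0.876: |R|=0.73790 <1
  x=-0.708: |R|=0.69301 <1
  x=-0.644: |R|=0.68779 <1
  x=-1.741: |R|=1.68386 >1
  x=-1.662: |R|=1.54780 >1
  x=-1.280: |R|=1.03072 >1
Interval (-1.2500, 0).

z∈(-1.2500,0).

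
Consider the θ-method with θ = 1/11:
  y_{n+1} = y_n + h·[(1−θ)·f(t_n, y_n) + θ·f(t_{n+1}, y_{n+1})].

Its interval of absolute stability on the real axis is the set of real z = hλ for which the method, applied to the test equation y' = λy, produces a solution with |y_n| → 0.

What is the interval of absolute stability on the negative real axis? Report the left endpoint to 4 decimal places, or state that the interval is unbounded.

(-2.4444, 0).

Test eqn y'=λy, z=hλ:
  y_{n+1} = y_n + z·[10/11·y_n + 1/11·y_{n+1}] ⇒ (1 − 1/11z)y_{n+1} = (1 + 10/11z)y_n
  R(z) = (1 + 10/11z)/(1 − 1/11z).

Boundary: |R(x)|=1, x<0.
x=-0.74: |R|=0.3066
R=−1: 1+10/11x = −1+1/11x ⇒ -9/11x=2 ⇒ x=2/(-9/11)=-2.4444
Confirm numerically:
  x=-2.308: |R|=0.90772 <1
  x=-1.890: |R|=0.61288 <1
  x=-1.502: |R|=0.32155 <1
  x=-2.752: |R|=1.20128 >1
  x=-2.578: |R|=1.08853 >1
  x=-2.492: |R|=1.03172 >1
Stable set (-2.4444, 0).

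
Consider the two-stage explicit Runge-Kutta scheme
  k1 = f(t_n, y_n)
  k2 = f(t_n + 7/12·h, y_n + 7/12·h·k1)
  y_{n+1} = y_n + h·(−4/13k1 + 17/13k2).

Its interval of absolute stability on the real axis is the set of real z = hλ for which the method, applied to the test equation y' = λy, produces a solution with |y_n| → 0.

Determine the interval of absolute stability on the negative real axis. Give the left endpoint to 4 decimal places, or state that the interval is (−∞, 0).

z∈(-1.3109,0).

With y'=λy (z=hλ):
  k1=λy_n ⇒ h·k1=z·y_n;  k2=λ(1+7/12z)y_n ⇒ h·k2=z(1+7/12z)y_n
  y_{n+1}/y_n = 1 − 4/13z + 17/13z(1+7/12z) = 1 + z + 119/156z²
  ⇒ R(z) = 1 + z + 119/156z².

Boundary: |R(x)|=1, x<0.
x=-0.44: |R|=0.7077
R=1: x+119/156x²=0 ⇒ x=−156/119=-1.3109; min R=1−1/(4·119/156)=0.6723>−1
Confirm numerically:
  x=-1.230: |R|=0.92407 <1
  x=-0.810: |R|=0.69049 <1
  x=-0.755: |R|=0.67983 <1
  x=-1.823: |R|=1.71210 >1
  x=-1.664: |R|=1.44817 >1
Interval (-1.3109, 0).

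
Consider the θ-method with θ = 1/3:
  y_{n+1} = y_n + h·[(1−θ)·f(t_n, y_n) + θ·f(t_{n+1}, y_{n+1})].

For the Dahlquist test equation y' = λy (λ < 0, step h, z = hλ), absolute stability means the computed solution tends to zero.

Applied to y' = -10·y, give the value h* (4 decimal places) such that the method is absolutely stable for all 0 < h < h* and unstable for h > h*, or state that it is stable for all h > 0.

(-6.0000,0); λ=-10 ⇒ h* = (6)/10 = 0.6000.

With y'=λy (z=hλ):
  y_{n+1} = y_n + z·[2/3·y_n + 1/3·y_{n+1}] ⇒ (1 − 1/3z)y_{n+1} = (1 + 2/3z)y_n
  R(z) = (1 + 2/3z)/(1 − 1/3z).

Need |R(x)|<1, x<0.
x=-0.75: |R|=0.4000
R=−1: 1+2/3x = −1+1/3x ⇒ -1/3x=2 ⇒ x=2/(-1/3)=-6.0000
Confirm numerically:
  x=-5.978: |R|=0.99755 <1
  x=-4.777: |R|=0.84274 <1
  x=-2.616: |R|=0.39744 <1
  x=-6.477: |R|=1.05033 >1
  x=-6.344: |R|=1.03682 >1
  x=-6.212: |R|=1.02301 >1
Interval (-6.0000, 0).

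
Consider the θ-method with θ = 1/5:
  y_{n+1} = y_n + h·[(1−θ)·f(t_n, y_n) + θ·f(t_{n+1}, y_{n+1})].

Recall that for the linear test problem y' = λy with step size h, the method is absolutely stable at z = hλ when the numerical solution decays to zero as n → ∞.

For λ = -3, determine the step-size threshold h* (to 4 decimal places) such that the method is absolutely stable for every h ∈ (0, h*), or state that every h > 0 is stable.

(-3.3333,0); λ=-3 ⇒ h* = (10/3)/3 = 1.1111.

On y'=λy, z=hλ:
  y_{n+1} = y_n + z·[4/5·y_n + 1/5·y_{n+1}] ⇒ (1 − 1/5z)y_{n+1} = (1 + 4/5z)y_n
  R(z) = (1 + 4/5z)/(1 − 1/5z).

Solve |R(x)|<1 on ℝ⁻.
x=-0.94: |R|=0.2088
R=−1: 1+4/5x = −1+1/5x ⇒ -3/5x=2 ⇒ x=2/(-3/5)=-3.3333
Confirm numerically:
  x=-3.081: |R|=0.90632 <1
  x=-2.942: |R|=0.85218 <1
  x=-2.576: |R|=0.70011 <1
  x=-1.996: |R|=0.42653 <1
  x=-3.688: |R|=1.12247 >1
  x=-3.467: |R|=1.04736 >1
Stable set (-3.3333, 0).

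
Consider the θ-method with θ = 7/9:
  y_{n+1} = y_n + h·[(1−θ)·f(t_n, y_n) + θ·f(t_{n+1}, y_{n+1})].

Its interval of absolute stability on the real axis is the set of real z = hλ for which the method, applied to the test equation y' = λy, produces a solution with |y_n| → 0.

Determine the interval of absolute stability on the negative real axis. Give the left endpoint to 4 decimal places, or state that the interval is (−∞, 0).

Test eqn y'=λy, z=hλ:
  y_{n+1} = y_n + z·[2/9·y_n + 7/9·y_{n+1}] ⇒ (1 − 7/9z)y_{n+1} = (1 + 2/9z)y_n
  R(z) = (1 + 2/9z)/(1 − 7/9z).

Need |R(x)|<1, x<0.
x=-0.99: |R|=0.4407
x=-2: |R|=0.2174
x=-10: |R|=0.1392
x=-100: |R|=0.2694
θ=7/9≥1/2 ⇒ |1+2/9x|<|1−7/9x| ∀x<0 ⇒ interval (−∞,0).

interval (−∞, 0).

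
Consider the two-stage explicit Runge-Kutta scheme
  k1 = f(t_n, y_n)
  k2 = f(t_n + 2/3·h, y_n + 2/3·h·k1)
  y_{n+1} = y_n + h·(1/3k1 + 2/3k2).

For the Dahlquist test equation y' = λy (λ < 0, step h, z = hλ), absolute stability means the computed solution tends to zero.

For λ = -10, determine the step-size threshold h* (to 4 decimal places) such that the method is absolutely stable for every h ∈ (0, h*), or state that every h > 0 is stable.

On y'=λy, z=hλ:
  k1=λy_n ⇒ h·k1=z·y_n;  k2=λ(1+2/3z)y_n ⇒ h·k2=z(1+2/3z)y_n
  y_{n+1}/y_n = 1 + 1/3z + 2/3z(1+2/3z) = 1 + z + 4/9z²
  ⇒ R(z) = 1 + z + 4/9z².

Solve |R(x)|<1 on ℝ⁻.
x=-1.16: |R|=0.4380
R=1: x+4/9x²=0 ⇒ x=−9/4=-2.2500; min R=1−1/(4·4/9)=0.4375>−1
Confirm numerically:
  x=-2.158: |R|=0.91176 <1
  x=-1.475: |R|=0.49194 <1
  x=-1.021: |R|=0.44231 <1
  x=-2.827: |R|=1.72497 >1
  x=-2.679: |R|=1.51080 >1
Interval (-2.2500, 0).

(-2.2500,0); λ=-10 ⇒ h* = (9/4)/10 = 0.2250.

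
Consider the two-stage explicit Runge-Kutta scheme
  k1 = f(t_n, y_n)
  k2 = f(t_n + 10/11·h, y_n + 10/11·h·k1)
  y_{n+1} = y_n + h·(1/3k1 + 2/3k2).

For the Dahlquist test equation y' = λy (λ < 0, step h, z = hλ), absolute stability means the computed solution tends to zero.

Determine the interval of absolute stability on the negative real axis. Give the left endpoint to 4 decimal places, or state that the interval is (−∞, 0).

z∈(-1.6500,0).

Test eqn y'=λy, z=hλ:
  k1=λy_n ⇒ h·k1=z·y_n;  k2=λ(1+10/11z)y_n ⇒ h·k2=z(1+10/11z)y_n
  y_{n+1}/y_n = 1 + 1/3z + 2/3z(1+10/11z) = 1 + z + 20/33z²
  so R(z) = 1 + z + 20/33z².

Find x<0 with |R(x)|<1.
x=-0.94: |R|=0.5955
R=1: x+20/33x²=0 ⇒ x=−33/20=-1.6500; min R=1−1/(4·20/33)=0.5875>−1
Confirm numerically:
  x=-1.504: |R|=0.86692 <1
  x=-1.240: |R|=0.69188 <1
  x=-0.873: |R|=0.58890 <1
  x=-2.186: |R|=1.71012 >1
  x=-1.962: |R|=1.37100 >1
  x=-1.919: |R|=1.31286 >1
Stable set (-1.6500, 0).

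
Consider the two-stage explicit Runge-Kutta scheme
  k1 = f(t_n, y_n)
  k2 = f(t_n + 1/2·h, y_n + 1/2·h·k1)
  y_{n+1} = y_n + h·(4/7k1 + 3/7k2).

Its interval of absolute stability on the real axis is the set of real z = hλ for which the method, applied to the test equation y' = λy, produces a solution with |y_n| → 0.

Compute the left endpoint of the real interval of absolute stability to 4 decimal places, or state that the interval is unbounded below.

With y'=λy (z=hλ):
  k1=λy_n ⇒ h·k1=z·y_n;  k2=λ(1+1/2z)y_n ⇒ h·k2=z(1+1/2z)y_n
  y_{n+1}/y_n = 1 + 4/7z + 3/7z(1+1/2z) = 1 + z + 3/14z²
  Hence R(z) = 1 + z + 3/14z².

Need |R(x)|<1, x<0.
x=-1.05: |R|=0.1862
R=1: x+3/14x²=0 ⇒ x=−14/3=-4.6667; min R=1−1/(4·3/14)=-0.1667>−1
Confirm numerically:
  x=-4.637: |R|=0.97052 <1
  x=-4.081: |R|=0.48783 <1
  x=-3.730: |R|=0.25134 <1
  x=-1.934: |R|=0.13250 <1
  x=-5.087: |R|=1.45819 >1
  x=-4.905: |R|=1.25051 >1
  x=-4.851: |R|=1.19161 >1
Stable set (-4.6667, 0).

z* = -4.6667.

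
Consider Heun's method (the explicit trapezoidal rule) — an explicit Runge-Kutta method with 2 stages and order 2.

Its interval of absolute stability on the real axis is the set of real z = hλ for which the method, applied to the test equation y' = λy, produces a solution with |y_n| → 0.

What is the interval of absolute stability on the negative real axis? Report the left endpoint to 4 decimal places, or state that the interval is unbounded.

With y'=λy (z=hλ):
  order 2, 2-stage ⇒ R(z)=1+z+z^2/2
  (e.g. R(-0.82)=0.51620, |R|=0.51620)

Need |R(x)|<1, x<0.
x=-0.82: |R|=0.5162
|R(-2.29)|=1.3321 |R(-1.38)|=0.5722 |R(-0.64)|=0.5648
Bisect:
  x_lo=-2.4089 |R|=1.4925  x_hi=-0.1975 |R|=0.8220
  mid=-1.30319 |R|=0.54596 →hi
  mid=-1.85605 |R|=0.86641 →hi
  mid=-2.13248 |R|=1.14126 →lo
  mid=-1.99427 |R|=0.99428 →hi
  mid=-2.06338 |R|=1.06538 →lo
  mid=-2.02882 |R|=1.02924 →lo
  mid=-2.01154 |R|=1.01161 →lo
  mid=-2.00291 |R|=1.00291 →lo
  ...
  [-2.00007,-1.99994] ⇒ x*=-2.0000
Interval (-2.0000, 0).

z∈(-2.0000,0).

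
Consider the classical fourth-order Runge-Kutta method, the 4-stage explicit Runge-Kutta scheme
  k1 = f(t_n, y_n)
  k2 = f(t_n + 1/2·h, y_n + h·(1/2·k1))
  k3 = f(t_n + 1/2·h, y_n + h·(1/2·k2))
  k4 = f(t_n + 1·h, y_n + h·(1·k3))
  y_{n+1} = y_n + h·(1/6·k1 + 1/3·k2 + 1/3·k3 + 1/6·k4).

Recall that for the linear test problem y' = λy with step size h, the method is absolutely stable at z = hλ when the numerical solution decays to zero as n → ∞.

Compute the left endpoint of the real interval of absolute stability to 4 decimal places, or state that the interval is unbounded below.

left endpoint -2.7853.

With y'=λy (z=hλ):
  order 4, 4-stage ⇒ R(z)=1+z+z^2/2+z^3/6+z^4/24
  (e.g. R(-0.41)=0.66374, |R|=0.66374)

Solve |R(x)|<1 on ℝ⁻.
x=-0.41: |R|=0.6637
|R(-2.04)|=0.3475 |R(-1.72)|=0.2758 |R(-0.94)|=0.3959
Bisect:
  x_lo=-3.3352 |R|=2.1991  x_hi=-0.0733 |R|=0.9293
  mid=-1.70427 |R|=0.27449 →hi
  mid=-2.51976 |R|=0.66810 →hi
  mid=-2.92750 |R|=1.23645 →lo
  mid=-2.72363 |R|=0.91094 →hi
  mid=-2.82557 |R|=1.06243 →lo
  mid=-2.77460 |R|=0.98399 →hi
  mid=-2.80008 |R|=1.02252 →lo
  mid=-2.78734 |R|=1.00309 →lo
  mid=-2.78097 |R|=0.99350 →hi
  mid=-2.78415 |R|=0.99828 →hi
  ...
  [-2.78535,-2.78515] ⇒ x*=-2.7853
Interval (-2.7853, 0).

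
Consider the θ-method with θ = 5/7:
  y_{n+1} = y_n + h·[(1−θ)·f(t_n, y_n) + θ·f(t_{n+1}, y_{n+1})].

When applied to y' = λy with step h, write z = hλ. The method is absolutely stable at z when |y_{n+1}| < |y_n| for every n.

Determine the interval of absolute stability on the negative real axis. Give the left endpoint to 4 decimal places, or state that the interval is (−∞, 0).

interval (−∞, 0).

Set f=λy, z=hλ:
  y_{n+1} = y_n + z·[2/7·y_n + 5/7·y_{n+1}] ⇒ (1 − 5/7z)y_{n+1} = (1 + 2/7z)y_n
  ⇒ R(z) = (1 + 2/7z)/(1 − 5/7z).

Boundary: |R(x)|=1, x<0.
x=-1.05: |R|=0.4000
x=-2: |R|=0.1765
x=-10: |R|=0.2281
x=-100: |R|=0.3807
θ=5/7≥1/2 ⇒ |1+2/7x|<|1−5/7x| ∀x<0 ⇒ stable on all of ℝ⁻.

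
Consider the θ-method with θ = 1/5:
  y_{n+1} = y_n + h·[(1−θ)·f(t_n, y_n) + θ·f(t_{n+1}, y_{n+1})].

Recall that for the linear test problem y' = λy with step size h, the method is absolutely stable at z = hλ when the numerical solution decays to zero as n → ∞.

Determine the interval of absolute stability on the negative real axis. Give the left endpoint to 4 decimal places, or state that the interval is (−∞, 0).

z∈(-3.3333,0).

Set f=λy, z=hλ:
  y_{n+1} = y_n + z·[4/5·y_n + 1/5·y_{n+1}] ⇒ (1 − 1/5z)y_{n+1} = (1 + 4/5z)y_n
  ⇒ R(z) = (1 + 4/5z)/(1 − 1/5z).

Boundary: |R(x)|=1, x<0.
x=-0.85: |R|=0.2735
R=−1: 1+4/5x = −1+1/5x ⇒ -3/5x=2 ⇒ x=2/(-3/5)=-3.3333
Confirm numerically:
  x=-3.219: |R|=0.95827 <1
  x=-2.187: |R|=0.52150 <1
  x=-1.926: |R|=0.39041 <1
  x=-3.689: |R|=1.12280 >1
  x=-3.623: |R|=1.10078 >1
  x=-3.451: |R|=1.04177 >1
So |R|<1 on (-3.3333, 0).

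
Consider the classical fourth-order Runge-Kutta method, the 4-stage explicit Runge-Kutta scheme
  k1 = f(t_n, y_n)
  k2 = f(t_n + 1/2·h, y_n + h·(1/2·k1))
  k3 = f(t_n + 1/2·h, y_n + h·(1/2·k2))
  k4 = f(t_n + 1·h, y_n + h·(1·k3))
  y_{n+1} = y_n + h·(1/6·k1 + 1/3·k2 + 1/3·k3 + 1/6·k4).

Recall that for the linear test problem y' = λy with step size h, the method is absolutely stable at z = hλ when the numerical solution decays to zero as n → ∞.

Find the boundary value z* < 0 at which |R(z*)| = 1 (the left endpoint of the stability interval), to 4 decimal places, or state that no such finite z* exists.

left endpoint -2.7853.

Test eqn y'=λy, z=hλ:
  order 4, 4-stage ⇒ R(z)=1+z+z^2/2+z^3/6+z^4/24
  (e.g. R(-1.14)=0.33325, |R|=0.33325)

Find x<0 with |R(x)|<1.
x=-1.14: |R|=0.3332
|R(-2.14)|=0.3903 |R(-1.77)|=0.2812 |R(-0.92)|=0.4033
Bisect:
  x_lo=-3.3960 |R|=2.3847  x_hi=-0.1006 |R|=0.9043
  mid=-1.74829 |R|=0.27862 →hi
  mid=-2.57214 |R|=0.72340 →hi
  mid=-2.98406 |R|=1.34344 →lo
  mid=-2.77810 |R|=0.98921 →hi
  mid=-2.88108 |R|=1.15429 →lo
  mid=-2.82959 |R|=1.06887 →lo
  mid=-2.80385 |R|=1.02833 →lo
  ...
  [-2.78534,-2.78514] ⇒ x*=-2.7853
Stable set (-2.7853, 0).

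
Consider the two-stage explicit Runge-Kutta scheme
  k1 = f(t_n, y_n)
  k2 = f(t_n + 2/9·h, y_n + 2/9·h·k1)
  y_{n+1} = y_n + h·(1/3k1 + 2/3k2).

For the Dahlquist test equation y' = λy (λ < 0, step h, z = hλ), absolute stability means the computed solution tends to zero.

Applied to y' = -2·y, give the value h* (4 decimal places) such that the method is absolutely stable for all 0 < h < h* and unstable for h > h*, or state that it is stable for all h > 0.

With y'=λy (z=hλ):
  k1=λy_n ⇒ h·k1=z·y_n;  k2=λ(1+2/9z)y_n ⇒ h·k2=z(1+2/9z)y_n
  y_{n+1}/y_n = 1 + 1/3z + 2/3z(1+2/9z) = 1 + z + 4/27z²
  R(z) = 1 + z + 4/27z².

Solve |R(x)|<1 on ℝ⁻.
x=-1.3: |R|=0.0496
R=1: x+4/27x²=0 ⇒ x=−27/4=-6.7500; min R=1−1/(4·4/27)=-0.6875>−1
Confirm numerically:
  x=-5.747: |R|=0.14604 <1
  x=-4.164: |R|=0.59527 <1
  x=-3.886: |R|=0.64882 <1
  x=-7.342: |R|=1.64392 >1
  x=-7.181: |R|=1.45852 >1
  x=-7.098: |R|=1.36594 >1
Stable set (-6.7500, 0).

(-6.7500,0); λ=-2 ⇒ h* = (27/4)/2 = 3.3750.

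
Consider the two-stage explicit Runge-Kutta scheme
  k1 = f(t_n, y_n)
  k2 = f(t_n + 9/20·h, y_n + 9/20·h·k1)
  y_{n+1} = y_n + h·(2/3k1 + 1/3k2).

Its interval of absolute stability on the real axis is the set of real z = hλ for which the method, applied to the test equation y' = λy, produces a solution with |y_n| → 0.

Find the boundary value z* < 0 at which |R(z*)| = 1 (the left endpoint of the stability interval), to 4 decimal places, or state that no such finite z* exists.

With y'=λy (z=hλ):
  k1=λy_n ⇒ h·k1=z·y_n;  k2=λ(1+9/20z)y_n ⇒ h·k2=z(1+9/20z)y_n
  y_{n+1}/y_n = 1 + 2/3z + 1/3z(1+9/20z) = 1 + z + 3/20z²
  ⇒ R(z) = 1 + z + 3/20z².

Solve |R(x)|<1 on ℝ⁻.
x=-1.54: |R|=0.1843
R=1: x+3/20x²=0 ⇒ x=−20/3=-6.6667; min R=1−1/(4·3/20)=-0.6667>−1
Confirm numerically:
  x=-6.595: |R|=0.92910 <1
  x=-6.046: |R|=0.43712 <1
  x=-5.046: |R|=0.22668 <1
  x=-2.831: |R|=0.62882 <1
  x=-7.049: |R|=1.40426 >1
  x=-6.935: |R|=1.27913 >1
  x=-6.699: |R|=1.03249 >1
Stable set (-6.6667, 0).

z* = -6.6667.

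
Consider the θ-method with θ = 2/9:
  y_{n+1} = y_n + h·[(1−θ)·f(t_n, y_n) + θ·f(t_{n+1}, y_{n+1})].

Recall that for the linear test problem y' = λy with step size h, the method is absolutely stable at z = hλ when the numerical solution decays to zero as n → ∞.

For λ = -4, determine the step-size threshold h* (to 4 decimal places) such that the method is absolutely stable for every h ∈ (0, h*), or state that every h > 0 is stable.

On y'=λy, z=hλ:
  y_{n+1} = y_n + z·[7/9·y_n + 2/9·y_{n+1}] ⇒ (1 − 2/9z)y_{n+1} = (1 + 7/9z)y_n
  Hence R(z) = (1 + 7/9z)/(1 − 2/9z).

Need |R(x)|<1, x<0.
x=-1.37: |R|=0.0503
R=−1: 1+7/9x = −1+2/9x ⇒ -5/9x=2 ⇒ x=2/(-5/9)=-3.6000
Confirm numerically:
  x=-2.840: |R|=0.74114 <1
  x=-2.335: |R|=0.53731 <1
  x=-2.334: |R|=0.53687 <1
  x=-1.476: |R|=0.11145 <1
  x=-4.037: |R|=1.12797 >1
  x=-3.989: |R|=1.11456 >1
  x=-3.830: |R|=1.06903 >1
So |R|<1 on (-3.6000, 0).

(-3.6000,0); λ=-4 ⇒ h* = (18/5)/4 = 0.9000.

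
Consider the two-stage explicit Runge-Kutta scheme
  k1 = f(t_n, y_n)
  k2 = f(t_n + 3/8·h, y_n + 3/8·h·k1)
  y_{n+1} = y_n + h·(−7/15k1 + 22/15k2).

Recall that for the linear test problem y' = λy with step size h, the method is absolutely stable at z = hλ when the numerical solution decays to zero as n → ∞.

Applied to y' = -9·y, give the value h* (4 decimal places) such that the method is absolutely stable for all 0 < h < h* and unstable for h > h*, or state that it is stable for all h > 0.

(-1.8182,0); λ=-9 ⇒ h* = (20/11)/9 = 0.2020.

On y'=λy, z=hλ:
  k1=λy_n ⇒ h·k1=z·y_n;  k2=λ(1+3/8z)y_n ⇒ h·k2=z(1+3/8z)y_n
  y_{n+1}/y_n = 1 − 7/15z + 22/15z(1+3/8z) = 1 + z + 11/20z²
  R(z) = 1 + z + 11/20z².

Boundary: |R(x)|=1, x<0.
x=-0.47: |R|=0.6515
R=1: x+11/20x²=0 ⇒ x=−20/11=-1.8182; min R=1−1/(4·11/20)=0.5455>−1
Confirm numerically:
  x=-1.384: |R|=0.66950 <1
  x=-1.239: |R|=0.60532 <1
  x=-1.116: |R|=0.56900 <1
  x=-2.339: |R|=1.67001 >1
  x=-1.946: |R|=1.13680 >1
So |R|<1 on (-1.8182, 0).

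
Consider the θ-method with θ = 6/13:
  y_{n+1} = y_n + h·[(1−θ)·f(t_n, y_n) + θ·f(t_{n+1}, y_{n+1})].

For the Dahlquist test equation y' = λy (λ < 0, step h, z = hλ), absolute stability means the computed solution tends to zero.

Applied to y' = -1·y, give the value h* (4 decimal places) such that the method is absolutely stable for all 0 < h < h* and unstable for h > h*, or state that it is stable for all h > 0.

Test eqn y'=λy, z=hλ:
  y_{n+1} = y_n + z·[7/13·y_n + 6/13·y_{n+1}] ⇒ (1 − 6/13z)y_{n+1} = (1 + 7/13z)y_n
  so R(z) = (1 + 7/13z)/(1 − 6/13z).

Find x<0 with |R(x)|<1.
x=-0.66: |R|=0.4941
R=−1: 1+7/13x = −1+6/13x ⇒ -1/13x=2 ⇒ x=2/(-1/13)=-26.0000
Confirm numerically:
  x=-24.009: |R|=0.98732 <1
  x=-16.134: |R|=0.91015 <1
  x=-15.651: |R|=0.90320 <1
  x=-13.537: |R|=0.86773 <1
  x=-26.480: |R|=1.00279 >1
  x=-26.203: |R|=1.00119 >1
  x=-26.193: |R|=1.00113 >1
Interval (-26.0000, 0).

(-26.0000,0); λ=-1 ⇒ h* = (26)/1 = 26.0000.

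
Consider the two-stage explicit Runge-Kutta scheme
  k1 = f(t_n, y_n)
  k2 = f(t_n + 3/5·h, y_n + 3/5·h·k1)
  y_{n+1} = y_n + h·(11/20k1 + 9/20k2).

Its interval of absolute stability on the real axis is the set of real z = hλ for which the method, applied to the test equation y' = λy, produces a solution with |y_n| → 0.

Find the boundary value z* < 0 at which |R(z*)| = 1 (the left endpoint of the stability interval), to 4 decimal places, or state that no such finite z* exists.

z* = -3.7037.

With y'=λy (z=hλ):
  k1=λy_n ⇒ h·k1=z·y_n;  k2=λ(1+3/5z)y_n ⇒ h·k2=z(1+3/5z)y_n
  y_{n+1}/y_n = 1 + 11/20z + 9/20z(1+3/5z) = 1 + z + 27/100z²
  Hence R(z) = 1 + z + 27/100z².

Boundary: |R(x)|=1, x<0.
x=-0.89: |R|=0.3239
R=1: x+27/100x²=0 ⇒ x=−100/27=-3.7037; min R=1−1/(4·27/100)=0.0741>−1
Confirm numerically:
  x=-2.786: |R|=0.30968 <1
  x=-2.370: |R|=0.14656 <1
  x=-1.603: |R|=0.09079 <1
  x=-4.228: |R|=1.59852 >1
  x=-4.220: |R|=1.58827 >1
  x=-4.109: |R|=1.44965 >1
Stable set (-3.7037, 0).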